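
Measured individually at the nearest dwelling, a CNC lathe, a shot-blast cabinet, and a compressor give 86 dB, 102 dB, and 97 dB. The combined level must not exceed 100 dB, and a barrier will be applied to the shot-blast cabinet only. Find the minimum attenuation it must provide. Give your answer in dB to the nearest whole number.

5 dB

Everything except the shot-blast cabinet sums to 10^(86/10) + 10^(97/10) = 5.410e+09 in linear terms, 97.33 dB.
To meet 100 dB overall, the treated shot-blast cabinet may contribute at most 10^(100/10) − 5.410e+09 = 4.590e+09, i.e. 96.62 dB.
So the shot-blast cabinet must be reduced from 102 to 96.62 dB: IL = 5.38 dB.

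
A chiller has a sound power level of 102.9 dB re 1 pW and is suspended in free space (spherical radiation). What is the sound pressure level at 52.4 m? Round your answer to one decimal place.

Free-field spherical radiation: L_p = L_w − 10·log₁₀(4π·r²), r = 52.4 m.
4π·r² = 3.45e+04 m², 10·log₁₀ of that is 45.379 dB.
L_p = 102.9 − 45.379 = 57.52 dB.

57.5 dB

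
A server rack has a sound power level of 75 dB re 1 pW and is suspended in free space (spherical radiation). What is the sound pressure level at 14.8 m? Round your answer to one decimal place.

40.6 dB

Free-field spherical radiation: L_p = L_w − 10·log₁₀(4π·r²), r = 14.8 m.
4π·r² = 2753 m², 10·log₁₀ of that is 34.397 dB.
L_p = 75 − 34.397 = 40.60 dB.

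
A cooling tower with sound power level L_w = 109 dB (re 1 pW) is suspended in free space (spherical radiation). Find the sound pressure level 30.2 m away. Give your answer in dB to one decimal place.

The power spreads over a sphere of area 4π·r², so L_p = L_w − 10·log₁₀(4π·r²).
4π·r² = 1.146e+04 m², 10·log₁₀ of that is 40.592 dB.
L_p = 109 − 40.592 = 68.41 dB.

68.4 dB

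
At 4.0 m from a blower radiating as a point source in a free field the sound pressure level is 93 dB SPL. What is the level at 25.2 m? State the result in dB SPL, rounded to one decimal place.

Point-source attenuation: ΔL = 20·log₁₀(r₂/r₁) = 20·log₁₀(25.2/4.0) = 15.987 dB.
L₂ = 93 − 20·log₁₀(25.2/4.0) = 93 − 15.987 = 77.01 dB SPL.

77.0 dB SPL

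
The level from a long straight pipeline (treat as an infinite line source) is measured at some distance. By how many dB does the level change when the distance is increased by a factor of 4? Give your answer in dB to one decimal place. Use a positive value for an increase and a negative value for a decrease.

Line-source spreading: ΔL = −10·log₁₀(r₂/r₁).
ΔL = −10·log₁₀(4) = -6.02 dB.

-6.0 dB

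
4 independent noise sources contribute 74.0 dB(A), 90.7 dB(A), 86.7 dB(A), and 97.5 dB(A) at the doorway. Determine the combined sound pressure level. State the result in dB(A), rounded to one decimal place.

98.6 dB(A)

Incoherent sources combine by intensity addition: L_total = 10·log₁₀(Σ 10^(L_i/10)).
Σ 10^(L/10) = 10^(74.0/10) + 10^(90.7/10) + 10^(86.7/10) + 10^(97.5/10) = 7.291e+09.
L_total = 10·log₁₀(7.291e+09) = 98.63 dB(A).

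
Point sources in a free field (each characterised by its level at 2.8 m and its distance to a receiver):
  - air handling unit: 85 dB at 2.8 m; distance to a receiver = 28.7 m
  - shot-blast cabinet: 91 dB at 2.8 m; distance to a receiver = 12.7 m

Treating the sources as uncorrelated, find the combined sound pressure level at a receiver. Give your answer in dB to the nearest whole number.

Propagate each source to the receiver with L = L_ref − 20·log₁₀(r/r_ref), then add intensities.
air handling unit: 85 − 20·log₁₀(28.7/2.8) = 85 − 20.21 = 64.79 dB.
shot-blast cabinet: 91 − 20·log₁₀(12.7/2.8) = 91 − 13.13 = 77.87 dB.
Σ 10^(L/10) = 6.420e+07 → L_total = 10·log₁₀(6.420e+07) = 78.08 dB.

78 dB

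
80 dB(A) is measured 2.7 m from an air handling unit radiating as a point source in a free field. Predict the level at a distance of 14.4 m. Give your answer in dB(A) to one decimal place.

Point-source attenuation: ΔL = 20·log₁₀(r₂/r₁) = 20·log₁₀(14.4/2.7) = 14.540 dB.
L₂ = 80 − 20·log₁₀(14.4/2.7) = 80 − 14.540 = 65.46 dB(A).

65.5 dB(A)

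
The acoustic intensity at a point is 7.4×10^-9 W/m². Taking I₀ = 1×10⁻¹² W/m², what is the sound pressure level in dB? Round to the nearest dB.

Dividing by I₀ shifts the exponent by 12: I/I₀ = 7.4×10^3.
L = 10·(0.8692 + 3) = 38.69 dB.

39 dB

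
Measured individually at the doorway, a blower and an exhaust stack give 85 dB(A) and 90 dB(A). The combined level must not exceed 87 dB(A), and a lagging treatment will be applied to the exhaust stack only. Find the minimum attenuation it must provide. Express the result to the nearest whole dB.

7 dB

Fixed contribution from the other source: Σ 10^(L/10) = 10^(85/10) = 3.162e+08 (85.00 dB(A)).
To meet 87 dB(A) overall, the treated exhaust stack may contribute at most 10^(87/10) − 3.162e+08 = 1.850e+08, i.e. 82.67 dB(A).
Required insertion loss = 90 − 82.67 = 7.33 dB.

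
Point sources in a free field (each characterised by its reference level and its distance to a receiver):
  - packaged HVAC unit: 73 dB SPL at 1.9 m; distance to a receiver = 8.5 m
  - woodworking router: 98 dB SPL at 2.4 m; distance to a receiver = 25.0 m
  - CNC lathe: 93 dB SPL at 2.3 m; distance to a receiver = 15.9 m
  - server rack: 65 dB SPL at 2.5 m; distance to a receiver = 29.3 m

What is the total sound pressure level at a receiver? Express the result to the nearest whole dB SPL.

Apply inverse-square spreading to bring every level to the receiver, then sum 10^(L/10).
packaged HVAC unit: 73 − 20·log₁₀(8.5/1.9) = 73 − 13.01 = 59.99 dB SPL.
woodworking router: 98 − 20·log₁₀(25.0/2.4) = 98 − 20.35 = 77.65 dB SPL.
CNC lathe: 93 − 20·log₁₀(15.9/2.3) = 93 − 16.79 = 76.21 dB SPL.
server rack: 65 − 20·log₁₀(29.3/2.5) = 65 − 21.38 = 43.62 dB SPL.
Σ 10^(L/10) = 1.009e+08 → L_total = 10·log₁₀(1.009e+08) = 80.04 dB SPL.

80 dB SPL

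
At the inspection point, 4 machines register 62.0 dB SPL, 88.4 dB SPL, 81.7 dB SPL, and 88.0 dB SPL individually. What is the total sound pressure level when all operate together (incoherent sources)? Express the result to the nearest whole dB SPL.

92 dB SPL

Incoherent sources combine by intensity addition: L_total = 10·log₁₀(Σ 10^(L_i/10)).
Σ 10^(L/10) = 10^(62.0/10) + 10^(88.4/10) + 10^(81.7/10) + 10^(88.0/10) = 1.472e+09.
L_total = 10·log₁₀(1.472e+09) = 91.68 dB SPL.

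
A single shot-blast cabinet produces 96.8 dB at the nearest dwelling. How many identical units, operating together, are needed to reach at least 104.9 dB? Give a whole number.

7

N identical sources give L₁ + 10·log₁₀ N, so require 10·log₁₀ N ≥ 104.9 − 96.8 = 8.1 dB.
N ≥ 10^(8.1/10) = 6.457, so N = 7.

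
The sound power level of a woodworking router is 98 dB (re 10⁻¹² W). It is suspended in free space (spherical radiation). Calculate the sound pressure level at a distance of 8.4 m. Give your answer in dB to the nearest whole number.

69 dB

L_p = L_w − 10·log₁₀(4π·r²) with r = 8.4 m.
4π·r² = 886.7 m², 10·log₁₀ of that is 29.478 dB.
L_p = 98 − 29.478 = 68.52 dB.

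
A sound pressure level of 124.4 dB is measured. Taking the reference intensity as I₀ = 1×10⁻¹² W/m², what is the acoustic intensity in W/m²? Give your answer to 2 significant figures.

2.8 W/m²

L = 10·log₁₀(I/I₀) ⇒ I = I₀·10^(L/10) = 10⁻¹² × 10^12.44.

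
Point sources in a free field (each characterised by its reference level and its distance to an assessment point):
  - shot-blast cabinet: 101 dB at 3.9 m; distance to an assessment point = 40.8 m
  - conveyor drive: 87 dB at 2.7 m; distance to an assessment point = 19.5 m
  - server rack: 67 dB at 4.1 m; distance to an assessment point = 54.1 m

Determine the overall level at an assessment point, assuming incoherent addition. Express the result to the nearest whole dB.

First find each source's level at the receiver (point-source: −20·log₁₀(r/r_ref)), then combine on an intensity basis.
shot-blast cabinet: 101 − 20·log₁₀(40.8/3.9) = 101 − 20.39 = 80.61 dB.
conveyor drive: 87 − 20·log₁₀(19.5/2.7) = 87 − 17.17 = 69.83 dB.
server rack: 67 − 20·log₁₀(54.1/4.1) = 67 − 22.41 = 44.59 dB.
Σ 10^(L/10) = 1.247e+08 → L_total = 10·log₁₀(1.247e+08) = 80.96 dB.

81 dB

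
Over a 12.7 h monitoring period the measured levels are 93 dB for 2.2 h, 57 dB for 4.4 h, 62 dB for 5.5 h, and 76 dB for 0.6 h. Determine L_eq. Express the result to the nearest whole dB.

Weight each interval's intensity by its duration and average over T = 12.7 h:
Σ tᵢ·10^(Lᵢ/10) = 2.2·10^(93/10) + 4.4·10^(57/10) + 5.5·10^(62/10) + 0.6·10^(76/10) = 4.424e+09.
L_eq = 10·log₁₀(4.424e+09/12.7) = 85.42 dB.

85 dB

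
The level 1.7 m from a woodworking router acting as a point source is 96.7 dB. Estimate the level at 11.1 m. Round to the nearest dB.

For a point source, L₂ = L₁ − 20·log₁₀(r₂/r₁).
L₂ = 96.7 − 20·log₁₀(11.1/1.7) = 96.7 − 16.297 = 80.40 dB.

80 dB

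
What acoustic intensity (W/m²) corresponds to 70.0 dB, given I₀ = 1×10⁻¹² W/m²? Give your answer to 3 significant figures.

I = I₀·10^(L/10) = 10⁻¹² × 10^(70.0/10) = 10^(-5.000).

1.00e-05 W/m²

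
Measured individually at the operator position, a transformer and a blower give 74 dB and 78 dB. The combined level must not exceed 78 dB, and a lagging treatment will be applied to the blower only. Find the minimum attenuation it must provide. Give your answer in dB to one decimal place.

Fixed contribution from the other source: Σ 10^(L/10) = 10^(74/10) = 2.512e+07 (74.00 dB).
To meet 78 dB overall, the treated blower may contribute at most 10^(78/10) − 2.512e+07 = 3.798e+07, i.e. 75.80 dB.
So the blower must be reduced from 78 to 75.80 dB: IL = 2.20 dB.

2.2 dB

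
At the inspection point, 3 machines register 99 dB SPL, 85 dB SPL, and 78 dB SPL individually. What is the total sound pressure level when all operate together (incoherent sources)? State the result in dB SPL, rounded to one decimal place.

For uncorrelated sources the intensities add, so convert each level to linear form, sum, and take 10·log₁₀ of the total.
Σ 10^(L/10) = 10^(99/10) + 10^(85/10) + 10^(78/10) = 8.323e+09.
L_total = 10·log₁₀(8.323e+09) = 99.20 dB SPL.

99.2 dB SPL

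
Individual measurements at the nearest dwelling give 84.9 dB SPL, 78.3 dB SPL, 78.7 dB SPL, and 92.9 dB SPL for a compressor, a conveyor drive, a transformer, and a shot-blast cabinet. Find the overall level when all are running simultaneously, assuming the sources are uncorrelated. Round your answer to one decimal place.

93.8 dB SPL

Incoherent sources combine by intensity addition: L_total = 10·log₁₀(Σ 10^(L_i/10)).
Σ 10^(L/10) = 10^(84.9/10) + 10^(78.3/10) + 10^(78.7/10) + 10^(92.9/10) = 2.401e+09.
L_total = 10·log₁₀(2.401e+09) = 93.80 dB SPL.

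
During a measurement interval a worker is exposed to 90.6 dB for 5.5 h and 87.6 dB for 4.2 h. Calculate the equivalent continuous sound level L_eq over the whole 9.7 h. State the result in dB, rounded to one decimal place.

Weight each interval's intensity by its duration and average over T = 9.7 h:
Σ tᵢ·10^(Lᵢ/10) = 5.5·10^(90.6/10) + 4.2·10^(87.6/10) = 8.732e+09.
L_eq = 10·log₁₀(8.732e+09/9.7) = 89.54 dB.

89.5 dB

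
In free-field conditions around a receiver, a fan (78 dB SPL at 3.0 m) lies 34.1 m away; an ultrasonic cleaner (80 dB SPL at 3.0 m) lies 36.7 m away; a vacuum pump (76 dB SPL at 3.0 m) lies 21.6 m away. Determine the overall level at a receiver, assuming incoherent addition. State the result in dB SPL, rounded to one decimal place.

62.8 dB SPL

Apply inverse-square spreading to bring every level to the receiver, then sum 10^(L/10).
fan: 78 − 20·log₁₀(34.1/3.0) = 78 − 21.11 = 56.89 dB SPL.
ultrasonic cleaner: 80 − 20·log₁₀(36.7/3.0) = 80 − 21.75 = 58.25 dB SPL.
vacuum pump: 76 − 20·log₁₀(21.6/3.0) = 76 − 17.15 = 58.85 dB SPL.
Σ 10^(L/10) = 1.925e+06 → L_total = 10·log₁₀(1.925e+06) = 62.84 dB SPL.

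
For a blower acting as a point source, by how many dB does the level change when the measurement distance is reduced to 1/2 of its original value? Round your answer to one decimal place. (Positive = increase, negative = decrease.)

+6.0 dB

With spherical spreading the level changes by −20·log₁₀(r₂/r₁).
ΔL = −20·log₁₀(0.5) = +6.02 dB.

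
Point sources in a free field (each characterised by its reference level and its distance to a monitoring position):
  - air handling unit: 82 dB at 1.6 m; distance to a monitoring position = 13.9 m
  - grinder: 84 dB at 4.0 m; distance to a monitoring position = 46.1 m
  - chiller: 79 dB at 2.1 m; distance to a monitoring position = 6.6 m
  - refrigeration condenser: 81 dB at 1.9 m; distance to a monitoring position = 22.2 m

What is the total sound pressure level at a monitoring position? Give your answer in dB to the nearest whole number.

71 dB

Apply inverse-square spreading to bring every level to the receiver, then sum 10^(L/10).
air handling unit: 82 − 20·log₁₀(13.9/1.6) = 82 − 18.78 = 63.22 dB.
grinder: 84 − 20·log₁₀(46.1/4.0) = 84 − 21.23 = 62.77 dB.
chiller: 79 − 20·log₁₀(6.6/2.1) = 79 − 9.95 = 69.05 dB.
refrigeration condenser: 81 − 20·log₁₀(22.2/1.9) = 81 − 21.35 = 59.65 dB.
Σ 10^(L/10) = 1.295e+07 → L_total = 10·log₁₀(1.295e+07) = 71.12 dB.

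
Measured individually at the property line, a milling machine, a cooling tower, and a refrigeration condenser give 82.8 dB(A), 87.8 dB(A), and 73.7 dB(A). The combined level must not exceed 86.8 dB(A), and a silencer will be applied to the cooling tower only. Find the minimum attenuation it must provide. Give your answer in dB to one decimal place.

Everything except the cooling tower sums to 10^(82.8/10) + 10^(73.7/10) = 2.140e+08 in linear terms, 83.30 dB(A).
To meet 86.8 dB(A) overall, the treated cooling tower may contribute at most 10^(86.8/10) − 2.140e+08 = 2.646e+08, i.e. 84.23 dB(A).
Required insertion loss = 87.8 − 84.23 = 3.57 dB.

3.6 dB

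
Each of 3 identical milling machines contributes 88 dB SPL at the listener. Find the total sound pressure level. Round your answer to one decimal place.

92.8 dB SPL

N identical incoherent sources raise the level by 10·log₁₀ N.
L_total = 88 + 10·log₁₀(3) = 88 + 4.771 = 92.77 dB SPL.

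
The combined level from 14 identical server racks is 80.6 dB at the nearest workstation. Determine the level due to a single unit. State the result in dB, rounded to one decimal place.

14 equal contributions raise the level by 10·log₁₀ 14 = 11.461 dB, so each unit alone gives 80.6 − 11.461.

69.1 dB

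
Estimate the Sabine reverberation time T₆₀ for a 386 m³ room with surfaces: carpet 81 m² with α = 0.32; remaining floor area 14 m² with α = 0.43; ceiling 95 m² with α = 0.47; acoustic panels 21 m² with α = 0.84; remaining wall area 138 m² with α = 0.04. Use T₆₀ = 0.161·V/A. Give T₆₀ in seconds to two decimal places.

0.62 s

A = Σ Sᵢαᵢ = 81·0.32 + 14·0.43 + 95·0.47 + 21·0.84 + 138·0.04 = 99.75 m².
T₆₀ = 0.161 × 386 / 99.75 = 0.623 s.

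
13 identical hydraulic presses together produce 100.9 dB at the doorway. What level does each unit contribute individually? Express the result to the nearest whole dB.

Dividing the total intensity by 13 lowers the level by 10·log₁₀ 13 = 11.139 dB: L₁ = 100.9 − 11.139.

90 dB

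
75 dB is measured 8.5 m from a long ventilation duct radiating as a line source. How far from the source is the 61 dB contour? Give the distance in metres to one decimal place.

213.5 m

The 14.0 dB drop corresponds to a distance ratio of 10^(14.0/10) for a line source.
r₂ = 8.5·10^((75−61)/10) = 8.5·10^(14.0/10) = 213.51 m.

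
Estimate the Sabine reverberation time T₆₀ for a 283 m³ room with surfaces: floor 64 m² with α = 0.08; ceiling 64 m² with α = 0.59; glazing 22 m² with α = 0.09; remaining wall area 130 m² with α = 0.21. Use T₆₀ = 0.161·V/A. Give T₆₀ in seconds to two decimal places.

0.63 s

Summing Sᵢαᵢ: 64·0.08 + 64·0.59 + 22·0.09 + 130·0.21 = 72.16 m².
T₆₀ = 0.161·V/A = 0.161·283/72.16 = 0.631 s.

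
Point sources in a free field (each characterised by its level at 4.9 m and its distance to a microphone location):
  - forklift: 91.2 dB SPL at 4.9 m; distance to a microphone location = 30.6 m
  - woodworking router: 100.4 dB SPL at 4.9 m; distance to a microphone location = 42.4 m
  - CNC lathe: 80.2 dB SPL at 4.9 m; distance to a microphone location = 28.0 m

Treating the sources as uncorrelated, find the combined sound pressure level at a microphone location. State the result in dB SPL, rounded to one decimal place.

First find each source's level at the receiver (point-source: −20·log₁₀(r/r_ref)), then combine on an intensity basis.
forklift: 91.2 − 20·log₁₀(30.6/4.9) = 91.2 − 15.91 = 75.29 dB SPL.
woodworking router: 100.4 − 20·log₁₀(42.4/4.9) = 100.4 − 18.74 = 81.66 dB SPL.
CNC lathe: 80.2 − 20·log₁₀(28.0/4.9) = 80.2 − 15.14 = 65.06 dB SPL.
Σ 10^(L/10) = 1.834e+08 → L_total = 10·log₁₀(1.834e+08) = 82.64 dB SPL.

82.6 dB SPL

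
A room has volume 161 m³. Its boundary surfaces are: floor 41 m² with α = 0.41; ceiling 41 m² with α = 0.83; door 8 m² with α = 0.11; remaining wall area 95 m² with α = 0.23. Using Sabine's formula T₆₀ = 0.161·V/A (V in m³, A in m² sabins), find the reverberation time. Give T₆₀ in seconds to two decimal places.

A = Σ Sᵢαᵢ = 41·0.41 + 41·0.83 + 8·0.11 + 95·0.23 = 73.57 m².
T₆₀ = 0.161 × 161 / 73.57 = 0.352 s.

0.35 s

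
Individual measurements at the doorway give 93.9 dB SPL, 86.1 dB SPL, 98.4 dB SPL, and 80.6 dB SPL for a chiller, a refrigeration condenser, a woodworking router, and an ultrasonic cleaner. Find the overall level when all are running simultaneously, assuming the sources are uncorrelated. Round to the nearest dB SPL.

100 dB SPL

Incoherent sources combine by intensity addition: L_total = 10·log₁₀(Σ 10^(L_i/10)).
Σ 10^(L/10) = 10^(93.9/10) + 10^(86.1/10) + 10^(98.4/10) + 10^(80.6/10) = 9.895e+09.
L_total = 10·log₁₀(9.895e+09) = 99.95 dB SPL.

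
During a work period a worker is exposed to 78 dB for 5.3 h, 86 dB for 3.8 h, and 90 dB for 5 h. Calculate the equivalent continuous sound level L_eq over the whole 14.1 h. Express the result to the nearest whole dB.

87 dB

The energy average is taken in the linear domain: L_eq = 10·log₁₀[(Σ tᵢ·10^(Lᵢ/10))/T], T = 14.1 h.
Σ tᵢ·10^(Lᵢ/10) = 5.3·10^(78/10) + 3.8·10^(86/10) + 5·10^(90/10) = 6.847e+09.
L_eq = 10·log₁₀(6.847e+09/14.1) = 86.86 dB.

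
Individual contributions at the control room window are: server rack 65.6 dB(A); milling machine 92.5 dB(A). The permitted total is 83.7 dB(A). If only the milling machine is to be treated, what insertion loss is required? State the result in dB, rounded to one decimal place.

8.9 dB

The untreated sources together contribute 10^(65.6/10) = 3.631e+06, i.e. 65.60 dB(A).
To meet 83.7 dB(A) overall, the treated milling machine may contribute at most 10^(83.7/10) − 3.631e+06 = 2.308e+08, i.e. 83.63 dB(A).
Required insertion loss = 92.5 − 83.63 = 8.87 dB.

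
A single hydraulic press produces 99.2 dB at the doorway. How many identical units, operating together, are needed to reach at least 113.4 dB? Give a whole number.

The shortfall is 113.4 − 99.2 = 14.2 dB, and N units add 10·log₁₀ N, so need 10·log₁₀ N ≥ 14.2.
N ≥ 10^(14.2/10) = 26.303, so N = 27.

27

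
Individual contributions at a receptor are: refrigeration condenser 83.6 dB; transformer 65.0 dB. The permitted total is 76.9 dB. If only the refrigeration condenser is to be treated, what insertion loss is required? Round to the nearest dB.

Fixed contribution from the other source: Σ 10^(L/10) = 10^(65.0/10) = 3.162e+06 (65.00 dB).
To meet 76.9 dB overall, the treated refrigeration condenser may contribute at most 10^(76.9/10) − 3.162e+06 = 4.582e+07, i.e. 76.61 dB.
So the refrigeration condenser must be reduced from 83.6 to 76.61 dB: IL = 6.99 dB.

7 dB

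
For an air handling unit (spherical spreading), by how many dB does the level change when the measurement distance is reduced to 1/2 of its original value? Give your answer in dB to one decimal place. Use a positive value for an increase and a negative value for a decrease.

Point-source spreading: ΔL = −20·log₁₀(r₂/r₁).
ΔL = −20·log₁₀(0.5) = +6.02 dB.

+6.0 dB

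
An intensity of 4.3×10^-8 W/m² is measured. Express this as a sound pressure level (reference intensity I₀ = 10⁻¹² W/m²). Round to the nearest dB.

46 dB

Dividing by I₀ shifts the exponent by 12: I/I₀ = 4.3×10^4.
L = 10·(0.6335 + 4) = 46.33 dB.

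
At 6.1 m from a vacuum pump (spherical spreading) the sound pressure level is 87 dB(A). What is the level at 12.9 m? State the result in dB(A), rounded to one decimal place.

80.5 dB(A)

For a point source, L₂ = L₁ − 20·log₁₀(r₂/r₁).
L₂ = 87 − 20·log₁₀(12.9/6.1) = 87 − 6.505 = 80.49 dB(A).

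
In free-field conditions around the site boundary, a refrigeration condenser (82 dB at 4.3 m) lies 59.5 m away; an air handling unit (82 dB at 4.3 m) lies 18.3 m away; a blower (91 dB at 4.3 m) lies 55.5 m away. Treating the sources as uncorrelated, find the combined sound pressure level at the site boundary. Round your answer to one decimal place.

72.3 dB

Apply inverse-square spreading to bring every level to the receiver, then sum 10^(L/10).
refrigeration condenser: 82 − 20·log₁₀(59.5/4.3) = 82 − 22.82 = 59.18 dB.
air handling unit: 82 − 20·log₁₀(18.3/4.3) = 82 − 12.58 = 69.42 dB.
blower: 91 − 20·log₁₀(55.5/4.3) = 91 − 22.22 = 68.78 dB.
Σ 10^(L/10) = 1.714e+07 → L_total = 10·log₁₀(1.714e+07) = 72.34 dB.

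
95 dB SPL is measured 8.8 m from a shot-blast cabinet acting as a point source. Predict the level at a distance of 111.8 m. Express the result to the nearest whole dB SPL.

73 dB SPL

For a point source, L₂ = L₁ − 20·log₁₀(r₂/r₁).
L₂ = 95 − 20·log₁₀(111.8/8.8) = 95 − 22.079 = 72.92 dB SPL.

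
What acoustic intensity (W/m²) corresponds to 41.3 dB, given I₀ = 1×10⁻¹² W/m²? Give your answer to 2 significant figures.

1.3e-08 W/m²

I/I₀ = 10^(41.3/10) = 1.349e+04, so I = 1.349e+04 × 10⁻¹² W/m².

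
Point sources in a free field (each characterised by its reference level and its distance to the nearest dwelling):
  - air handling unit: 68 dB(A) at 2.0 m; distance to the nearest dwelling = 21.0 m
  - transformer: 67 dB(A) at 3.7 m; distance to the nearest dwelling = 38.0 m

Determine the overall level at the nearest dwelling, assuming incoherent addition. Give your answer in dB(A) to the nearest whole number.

50 dB(A)

Propagate each source to the receiver with L = L_ref − 20·log₁₀(r/r_ref), then add intensities.
air handling unit: 68 − 20·log₁₀(21.0/2.0) = 68 − 20.42 = 47.58 dB(A).
transformer: 67 − 20·log₁₀(38.0/3.7) = 67 − 20.23 = 46.77 dB(A).
Σ 10^(L/10) = 1.047e+05 → L_total = 10·log₁₀(1.047e+05) = 50.20 dB(A).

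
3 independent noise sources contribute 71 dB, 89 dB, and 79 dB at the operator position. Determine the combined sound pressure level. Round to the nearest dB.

89 dB

Incoherent sources combine by intensity addition: L_total = 10·log₁₀(Σ 10^(L_i/10)).
Σ 10^(L/10) = 10^(71/10) + 10^(89/10) + 10^(79/10) = 8.864e+08.
L_total = 10·log₁₀(8.864e+08) = 89.48 dB.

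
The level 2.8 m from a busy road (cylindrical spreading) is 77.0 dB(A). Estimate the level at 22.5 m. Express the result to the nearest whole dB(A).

68 dB(A)

For a line source, L₂ = L₁ − 10·log₁₀(r₂/r₁).
L₂ = 77.0 − 10·log₁₀(22.5/2.8) = 77.0 − 9.050 = 67.95 dB(A).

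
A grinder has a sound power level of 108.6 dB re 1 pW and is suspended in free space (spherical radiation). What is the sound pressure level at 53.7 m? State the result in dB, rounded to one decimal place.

63.0 dB

L_p = L_w − 10·log₁₀(4π·r²) with r = 53.7 m.
4π·r² = 3.624e+04 m², 10·log₁₀ of that is 45.592 dB.
L_p = 108.6 − 45.592 = 63.01 dB.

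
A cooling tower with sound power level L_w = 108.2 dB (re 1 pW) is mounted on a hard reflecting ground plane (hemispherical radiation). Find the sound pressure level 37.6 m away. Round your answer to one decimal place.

Free-field hemispherical radiation: L_p = L_w − 10·log₁₀(2π·r²), r = 37.6 m.
2π·r² = 8883 m², 10·log₁₀ of that is 39.486 dB.
L_p = 108.2 − 39.486 = 68.71 dB.

68.7 dB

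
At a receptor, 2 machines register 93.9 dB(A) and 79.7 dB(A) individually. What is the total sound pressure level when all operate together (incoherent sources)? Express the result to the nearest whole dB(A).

94 dB(A)

For uncorrelated sources the intensities add, so convert each level to linear form, sum, and take 10·log₁₀ of the total.
Σ 10^(L/10) = 10^(93.9/10) + 10^(79.7/10) = 2.548e+09.
L_total = 10·log₁₀(2.548e+09) = 94.06 dB(A).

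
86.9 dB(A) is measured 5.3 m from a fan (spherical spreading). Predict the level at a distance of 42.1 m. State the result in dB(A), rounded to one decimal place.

68.9 dB(A)

For a point source, L₂ = L₁ − 20·log₁₀(r₂/r₁).
L₂ = 86.9 − 20·log₁₀(42.1/5.3) = 86.9 − 18.000 = 68.90 dB(A).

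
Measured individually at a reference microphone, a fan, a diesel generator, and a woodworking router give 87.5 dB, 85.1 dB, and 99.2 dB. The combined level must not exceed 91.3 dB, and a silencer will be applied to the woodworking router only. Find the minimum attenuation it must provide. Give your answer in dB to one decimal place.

12.5 dB

The untreated sources together contribute 10^(87.5/10) + 10^(85.1/10) = 8.859e+08, i.e. 89.47 dB.
The limit corresponds to 10^(91.3/10) = 1.349e+09; subtracting the fixed part leaves 4.630e+08 for the woodworking router, i.e. 86.66 dB.
So the woodworking router must be reduced from 99.2 to 86.66 dB: IL = 12.54 dB.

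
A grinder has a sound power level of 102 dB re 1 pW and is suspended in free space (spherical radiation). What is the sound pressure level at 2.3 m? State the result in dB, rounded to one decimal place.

83.8 dB

L_p = L_w − 10·log₁₀(4π·r²) with r = 2.3 m.
4π·r² = 66.48 m², 10·log₁₀ of that is 18.227 dB.
L_p = 102 − 18.227 = 83.77 dB.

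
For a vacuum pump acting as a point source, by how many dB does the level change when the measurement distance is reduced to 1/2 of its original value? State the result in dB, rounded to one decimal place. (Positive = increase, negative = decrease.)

+6.0 dB

With spherical spreading the level changes by −20·log₁₀(r₂/r₁).
ΔL = −20·log₁₀(0.5) = +6.02 dB.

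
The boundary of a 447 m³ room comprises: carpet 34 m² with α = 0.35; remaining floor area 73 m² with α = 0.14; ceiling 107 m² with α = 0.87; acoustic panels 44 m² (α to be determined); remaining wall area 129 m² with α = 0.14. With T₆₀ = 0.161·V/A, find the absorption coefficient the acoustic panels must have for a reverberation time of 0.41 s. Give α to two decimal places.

Required total absorption A = 0.161·447/0.41 = 175.53 m².
Absorption from the other surfaces = 34·0.35 + 73·0.14 + 107·0.87 + 129·0.14 = 133.27 m², so the acoustic panels must supply 42.26 m² over 44 m².
α = 42.26/44 = 0.960.

0.96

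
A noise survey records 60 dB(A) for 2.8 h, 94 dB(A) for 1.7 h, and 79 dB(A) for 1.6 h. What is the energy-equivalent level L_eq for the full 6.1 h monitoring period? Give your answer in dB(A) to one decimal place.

Weight each interval's intensity by its duration and average over T = 6.1 h:
Σ tᵢ·10^(Lᵢ/10) = 2.8·10^(60/10) + 1.7·10^(94/10) + 1.6·10^(79/10) = 4.400e+09.
L_eq = 10·log₁₀(4.400e+09/6.1) = 88.58 dB(A).

88.6 dB(A)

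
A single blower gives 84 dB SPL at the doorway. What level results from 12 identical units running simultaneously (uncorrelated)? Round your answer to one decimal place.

94.8 dB SPL

L_total = L₁ + 10·log₁₀ N for N identical incoherent sources.
L_total = 84 + 10·log₁₀(12) = 84 + 10.792 = 94.79 dB SPL.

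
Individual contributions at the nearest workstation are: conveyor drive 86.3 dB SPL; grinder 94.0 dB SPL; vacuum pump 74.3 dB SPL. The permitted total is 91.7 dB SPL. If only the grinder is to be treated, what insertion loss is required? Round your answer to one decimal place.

Fixed contribution from the other sources: Σ 10^(L/10) = 10^(86.3/10) + 10^(74.3/10) = 4.535e+08 (86.57 dB SPL).
The limit corresponds to 10^(91.7/10) = 1.479e+09; subtracting the fixed part leaves 1.026e+09 for the grinder, i.e. 90.11 dB SPL.
Required insertion loss = 94.0 − 90.11 = 3.89 dB.

3.9 dB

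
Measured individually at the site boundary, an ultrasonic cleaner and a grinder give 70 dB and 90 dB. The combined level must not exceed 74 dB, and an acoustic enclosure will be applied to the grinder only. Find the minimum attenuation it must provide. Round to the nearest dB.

Everything except the grinder sums to 10^(70/10) = 1.000e+07 in linear terms, 70.00 dB.
To meet 74 dB overall, the treated grinder may contribute at most 10^(74/10) − 1.000e+07 = 1.512e+07, i.e. 71.80 dB.
So the grinder must be reduced from 90 to 71.80 dB: IL = 18.20 dB.

18 dB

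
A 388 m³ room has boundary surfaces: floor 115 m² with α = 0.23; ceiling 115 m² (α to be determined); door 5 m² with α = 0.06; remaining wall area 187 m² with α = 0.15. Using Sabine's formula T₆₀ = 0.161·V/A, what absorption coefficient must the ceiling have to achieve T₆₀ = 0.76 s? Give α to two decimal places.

0.24

From T₆₀ = 0.161·V/A, the target T₆₀ = 0.76 s needs A = 0.161·388/0.76 = 82.19 m².
Absorption from the other surfaces = 115·0.23 + 5·0.06 + 187·0.15 = 54.80 m², so the ceiling must supply 27.39 m² over 115 m².
α = 27.39/115 = 0.238.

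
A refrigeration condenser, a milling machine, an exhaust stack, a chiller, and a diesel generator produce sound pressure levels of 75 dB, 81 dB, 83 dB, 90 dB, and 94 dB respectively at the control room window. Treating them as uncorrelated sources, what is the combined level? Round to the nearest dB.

Incoherent sources combine by intensity addition: L_total = 10·log₁₀(Σ 10^(L_i/10)).
Σ 10^(L/10) = 10^(75/10) + 10^(81/10) + 10^(83/10) + 10^(90/10) + 10^(94/10) = 3.869e+09.
L_total = 10·log₁₀(3.869e+09) = 95.88 dB.

96 dB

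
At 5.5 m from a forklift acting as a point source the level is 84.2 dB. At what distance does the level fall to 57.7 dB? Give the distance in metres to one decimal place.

116.2 m

For a point source L₁ − L₂ = 20·log₁₀(r₂/r₁), so r₂ = r₁·10^((L₁−L₂)/20).
r₂ = 5.5·10^((84.2−57.7)/20) = 5.5·10^(26.5/20) = 116.24 m.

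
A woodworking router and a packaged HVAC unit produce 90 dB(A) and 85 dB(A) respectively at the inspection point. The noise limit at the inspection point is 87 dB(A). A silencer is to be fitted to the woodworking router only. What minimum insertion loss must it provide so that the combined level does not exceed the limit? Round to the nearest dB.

7 dB

The untreated sources together contribute 10^(85/10) = 3.162e+08, i.e. 85.00 dB(A).
To meet 87 dB(A) overall, the treated woodworking router may contribute at most 10^(87/10) − 3.162e+08 = 1.850e+08, i.e. 82.67 dB(A).
Required insertion loss = 90 − 82.67 = 7.33 dB.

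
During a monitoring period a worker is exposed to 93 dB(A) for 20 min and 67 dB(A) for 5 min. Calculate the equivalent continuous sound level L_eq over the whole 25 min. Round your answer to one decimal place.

92.0 dB(A)

The energy average is taken in the linear domain: L_eq = 10·log₁₀[(Σ tᵢ·10^(Lᵢ/10))/T], T = 25 min.
Σ tᵢ·10^(Lᵢ/10) = 20·10^(93/10) + 5·10^(67/10) = 3.993e+10.
L_eq = 10·log₁₀(3.993e+10/25) = 92.03 dB(A).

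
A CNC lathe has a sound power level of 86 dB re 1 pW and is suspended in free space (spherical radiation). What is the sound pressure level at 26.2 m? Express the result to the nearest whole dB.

47 dB

The power spreads over a sphere of area 4π·r², so L_p = L_w − 10·log₁₀(4π·r²).
4π·r² = 8626 m², 10·log₁₀ of that is 39.358 dB.
L_p = 86 − 39.358 = 46.64 dB.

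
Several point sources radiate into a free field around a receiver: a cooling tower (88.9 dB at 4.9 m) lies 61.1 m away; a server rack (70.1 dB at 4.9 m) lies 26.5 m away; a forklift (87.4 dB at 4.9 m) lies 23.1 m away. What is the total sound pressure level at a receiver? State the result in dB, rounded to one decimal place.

74.8 dB

Propagate each source to the receiver with L = L_ref − 20·log₁₀(r/r_ref), then add intensities.
cooling tower: 88.9 − 20·log₁₀(61.1/4.9) = 88.9 − 21.92 = 66.98 dB.
server rack: 70.1 − 20·log₁₀(26.5/4.9) = 70.1 − 14.66 = 55.44 dB.
forklift: 87.4 − 20·log₁₀(23.1/4.9) = 87.4 − 13.47 = 73.93 dB.
Σ 10^(L/10) = 3.007e+07 → L_total = 10·log₁₀(3.007e+07) = 74.78 dB.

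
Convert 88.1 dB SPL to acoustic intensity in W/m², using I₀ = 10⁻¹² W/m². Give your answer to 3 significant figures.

0.000646 W/m²

I = I₀·10^(L/10) = 10⁻¹² × 10^(88.1/10) = 10^(-3.190).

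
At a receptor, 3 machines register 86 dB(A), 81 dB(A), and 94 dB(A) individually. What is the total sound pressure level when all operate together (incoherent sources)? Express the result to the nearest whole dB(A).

For uncorrelated sources the intensities add, so convert each level to linear form, sum, and take 10·log₁₀ of the total.
Σ 10^(L/10) = 10^(86/10) + 10^(81/10) + 10^(94/10) = 3.036e+09.
L_total = 10·log₁₀(3.036e+09) = 94.82 dB(A).

95 dB(A)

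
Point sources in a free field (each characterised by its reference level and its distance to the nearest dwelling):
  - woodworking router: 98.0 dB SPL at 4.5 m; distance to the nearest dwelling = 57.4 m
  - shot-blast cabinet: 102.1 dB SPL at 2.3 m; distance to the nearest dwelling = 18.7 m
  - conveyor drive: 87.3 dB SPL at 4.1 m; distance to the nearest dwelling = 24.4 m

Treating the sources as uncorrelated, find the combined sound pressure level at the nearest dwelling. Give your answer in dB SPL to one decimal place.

84.8 dB SPL

Propagate each source to the receiver with L = L_ref − 20·log₁₀(r/r_ref), then add intensities.
woodworking router: 98.0 − 20·log₁₀(57.4/4.5) = 98.0 − 22.11 = 75.89 dB SPL.
shot-blast cabinet: 102.1 − 20·log₁₀(18.7/2.3) = 102.1 − 18.20 = 83.90 dB SPL.
conveyor drive: 87.3 − 20·log₁₀(24.4/4.1) = 87.3 − 15.49 = 71.81 dB SPL.
Σ 10^(L/10) = 2.993e+08 → L_total = 10·log₁₀(2.993e+08) = 84.76 dB SPL.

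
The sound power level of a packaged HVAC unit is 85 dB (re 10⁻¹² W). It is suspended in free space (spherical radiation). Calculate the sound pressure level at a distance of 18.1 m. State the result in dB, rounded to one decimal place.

48.9 dB

L_p = L_w − 10·log₁₀(4π·r²) with r = 18.1 m.
4π·r² = 4117 m², 10·log₁₀ of that is 36.146 dB.
L_p = 85 − 36.146 = 48.85 dB.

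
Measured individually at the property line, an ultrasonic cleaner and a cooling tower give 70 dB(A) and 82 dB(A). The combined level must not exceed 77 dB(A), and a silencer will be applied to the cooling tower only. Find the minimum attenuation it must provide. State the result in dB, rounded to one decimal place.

The untreated sources together contribute 10^(70/10) = 1.000e+07, i.e. 70.00 dB(A).
To meet 77 dB(A) overall, the treated cooling tower may contribute at most 10^(77/10) − 1.000e+07 = 4.012e+07, i.e. 76.03 dB(A).
Required insertion loss = 82 − 76.03 = 5.97 dB.

6.0 dB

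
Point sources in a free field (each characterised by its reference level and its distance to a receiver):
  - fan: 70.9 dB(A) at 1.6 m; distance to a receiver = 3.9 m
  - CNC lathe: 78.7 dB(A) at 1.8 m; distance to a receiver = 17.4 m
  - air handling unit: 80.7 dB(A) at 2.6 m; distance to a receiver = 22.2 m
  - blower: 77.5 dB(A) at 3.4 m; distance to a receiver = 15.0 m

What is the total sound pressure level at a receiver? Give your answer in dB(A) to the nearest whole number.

69 dB(A)

Apply inverse-square spreading to bring every level to the receiver, then sum 10^(L/10).
fan: 70.9 − 20·log₁₀(3.9/1.6) = 70.9 − 7.74 = 63.16 dB(A).
CNC lathe: 78.7 − 20·log₁₀(17.4/1.8) = 78.7 − 19.71 = 58.99 dB(A).
air handling unit: 80.7 − 20·log₁₀(22.2/2.6) = 80.7 − 18.63 = 62.07 dB(A).
blower: 77.5 − 20·log₁₀(15.0/3.4) = 77.5 − 12.89 = 64.61 dB(A).
Σ 10^(L/10) = 7.365e+06 → L_total = 10·log₁₀(7.365e+06) = 68.67 dB(A).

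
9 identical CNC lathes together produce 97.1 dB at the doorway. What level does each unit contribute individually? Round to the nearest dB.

For N identical incoherent sources L_total = L₁ + 10·log₁₀ N, so L₁ = 97.1 − 10·log₁₀(9) = 97.1 − 9.542.

88 dB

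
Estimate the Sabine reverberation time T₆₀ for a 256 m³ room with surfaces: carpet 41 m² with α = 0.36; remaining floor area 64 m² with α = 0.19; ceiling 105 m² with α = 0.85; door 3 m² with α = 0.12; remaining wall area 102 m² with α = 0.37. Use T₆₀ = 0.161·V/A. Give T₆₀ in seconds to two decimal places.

A = Σ Sᵢαᵢ = 41·0.36 + 64·0.19 + 105·0.85 + 3·0.12 + 102·0.37 = 154.27 m².
T₆₀ = 0.161 × 256 / 154.27 = 0.267 s.

0.27 s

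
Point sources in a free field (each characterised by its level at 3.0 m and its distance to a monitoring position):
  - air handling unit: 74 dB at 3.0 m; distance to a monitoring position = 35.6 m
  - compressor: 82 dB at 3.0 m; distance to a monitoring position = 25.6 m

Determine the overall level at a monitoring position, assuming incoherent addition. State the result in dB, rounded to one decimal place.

63.7 dB

Propagate each source to the receiver with L = L_ref − 20·log₁₀(r/r_ref), then add intensities.
air handling unit: 74 − 20·log₁₀(35.6/3.0) = 74 − 21.49 = 52.51 dB.
compressor: 82 − 20·log₁₀(25.6/3.0) = 82 − 18.62 = 63.38 dB.
Σ 10^(L/10) = 2.355e+06 → L_total = 10·log₁₀(2.355e+06) = 63.72 dB.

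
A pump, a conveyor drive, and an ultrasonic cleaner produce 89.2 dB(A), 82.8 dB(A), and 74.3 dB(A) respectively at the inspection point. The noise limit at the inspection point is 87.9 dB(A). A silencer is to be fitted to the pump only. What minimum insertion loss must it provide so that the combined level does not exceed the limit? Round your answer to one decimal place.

3.2 dB

The untreated sources together contribute 10^(82.8/10) + 10^(74.3/10) = 2.175e+08, i.e. 83.37 dB(A).
To meet 87.9 dB(A) overall, the treated pump may contribute at most 10^(87.9/10) − 2.175e+08 = 3.991e+08, i.e. 86.01 dB(A).
Required insertion loss = 89.2 − 86.01 = 3.19 dB.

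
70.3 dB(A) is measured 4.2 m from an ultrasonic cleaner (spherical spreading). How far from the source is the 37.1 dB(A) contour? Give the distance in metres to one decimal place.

192.0 m

For a point source L₁ − L₂ = 20·log₁₀(r₂/r₁), so r₂ = r₁·10^((L₁−L₂)/20).
r₂ = 4.2·10^((70.3−37.1)/20) = 4.2·10^(33.2/20) = 191.98 m.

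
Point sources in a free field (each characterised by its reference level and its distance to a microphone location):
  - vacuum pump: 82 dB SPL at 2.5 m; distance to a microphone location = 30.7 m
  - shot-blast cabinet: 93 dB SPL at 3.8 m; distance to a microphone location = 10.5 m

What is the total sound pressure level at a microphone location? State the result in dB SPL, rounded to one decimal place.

Apply inverse-square spreading to bring every level to the receiver, then sum 10^(L/10).
vacuum pump: 82 − 20·log₁₀(30.7/2.5) = 82 − 21.78 = 60.22 dB SPL.
shot-blast cabinet: 93 − 20·log₁₀(10.5/3.8) = 93 − 8.83 = 84.17 dB SPL.
Σ 10^(L/10) = 2.624e+08 → L_total = 10·log₁₀(2.624e+08) = 84.19 dB SPL.

84.2 dB SPL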